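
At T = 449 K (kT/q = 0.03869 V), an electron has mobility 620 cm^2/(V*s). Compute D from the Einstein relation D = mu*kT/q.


Step 1: D = mu * (kT/q)
Step 2: D = 620 * 0.03869
Step 3: D = 23.99 cm^2/s

23.99


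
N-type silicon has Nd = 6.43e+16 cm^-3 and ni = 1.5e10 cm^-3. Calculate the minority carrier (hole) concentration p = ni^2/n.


Step 1: Since Nd >> ni, n ≈ Nd = 6.43e+16 cm^-3
Step 2: p = ni^2 / n = (1.5e10)^2 / 6.43e+16
Step 3: p = 2.25e20 / 6.43e+16 = 3.50e+03 cm^-3

3.50e+03


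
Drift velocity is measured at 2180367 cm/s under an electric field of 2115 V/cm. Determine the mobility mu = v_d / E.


Step 1: mu = v_d / E
Step 2: mu = 2180367 / 2115
Step 3: mu = 1030.91 cm^2/(V*s)

1030.91


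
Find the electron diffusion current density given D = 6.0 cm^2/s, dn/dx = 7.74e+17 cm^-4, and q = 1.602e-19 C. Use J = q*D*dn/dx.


Step 1: J = q * D * (dn/dx)
Step 2: J = 1.602e-19 * 6.0 * 7.74e+17
Step 3: J = 7.44e-01 A/cm^2

7.44e-01


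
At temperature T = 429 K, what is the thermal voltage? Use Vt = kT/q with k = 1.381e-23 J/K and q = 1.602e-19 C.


Step 1: kT = 1.381e-23 * 429 = 5.92449e-21 J
Step 2: Vt = kT/q = 5.92449e-21 / 1.602e-19
Step 3: Vt = 0.03698 V

0.03698


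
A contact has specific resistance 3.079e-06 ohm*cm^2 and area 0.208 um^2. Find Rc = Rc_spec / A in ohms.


Step 1: Convert area to cm^2: 0.208 um^2 = 2.0800e-09 cm^2
Step 2: Rc = Rc_spec / A = 3.079e-06 / 2.0800e-09
Step 3: Rc = 1.48e+03 ohms

1.48e+03


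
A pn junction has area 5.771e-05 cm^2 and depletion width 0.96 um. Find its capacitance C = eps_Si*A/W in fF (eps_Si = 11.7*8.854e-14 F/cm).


Step 1: eps_Si = 11.7 * 8.854e-14 = 1.035918e-12 F/cm
Step 2: W in cm = 0.96 * 1e-4 = 9.60e-05 cm
Step 3: C = 1.035918e-12 * 5.771e-05 / 9.60e-05 = 6.227378e-13 F
Step 4: C = 622.74 fF

622.74


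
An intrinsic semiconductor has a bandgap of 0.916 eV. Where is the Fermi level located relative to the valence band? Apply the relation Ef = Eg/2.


Step 1: For an intrinsic semiconductor, the Fermi level sits at midgap.
Step 2: Ef = Eg / 2 = 0.916 / 2 = 0.458 eV

0.458


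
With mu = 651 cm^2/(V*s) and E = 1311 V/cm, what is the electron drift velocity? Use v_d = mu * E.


Step 1: v_d = mu * E
Step 2: v_d = 651 * 1311 = 853461
Step 3: v_d = 8.53e+05 cm/s

8.53e+05


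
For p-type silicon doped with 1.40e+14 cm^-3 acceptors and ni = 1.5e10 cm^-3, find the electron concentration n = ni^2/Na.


Step 1: Majority hole concentration p ≈ Na = 1.40e+14 cm^-3
Step 2: n = ni^2 / Na = (1.5e10)^2 / 1.40e+14
Step 3: n = 1.61e+06 cm^-3

1.61e+06


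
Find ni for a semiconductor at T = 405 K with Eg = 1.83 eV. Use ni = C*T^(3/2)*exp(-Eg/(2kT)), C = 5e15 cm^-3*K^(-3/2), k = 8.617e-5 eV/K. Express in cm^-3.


Step 1: Compute kT = 8.617e-5 * 405 = 0.03489885 eV
Step 2: Exponent = -Eg/(2kT) = -1.83/(2*0.03489885) = -26.21863
Step 3: T^(3/2) = 405^1.5 = 8150.47
Step 4: ni = 5e15 * 8150.47 * exp(-26.21863) = 1.67e+08 cm^-3

1.67e+08


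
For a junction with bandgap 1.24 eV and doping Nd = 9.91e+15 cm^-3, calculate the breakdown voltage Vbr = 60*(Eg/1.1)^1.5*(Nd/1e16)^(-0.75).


Step 1: Eg/1.1 = 1.24/1.1 = 1.127273
Step 2: (Eg/1.1)^1.5 = 1.127273^1.5 = 1.196861
Step 3: (Nd/1e16)^(-0.75) = (0.991)^(-0.75) = 1.006804
Step 4: Vbr = 60 * 1.196861 * 1.006804 = 72.3 V

72.3


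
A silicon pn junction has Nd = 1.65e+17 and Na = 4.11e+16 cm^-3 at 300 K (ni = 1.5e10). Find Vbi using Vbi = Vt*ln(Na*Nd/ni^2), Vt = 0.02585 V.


Step 1: Compute Na*Nd/ni^2 = 4.11e+16 * 1.65e+17 / (1.5e10)^2 = 3.0140e+13
Step 2: ln(3.0140e+13) = 31.0369
Step 3: Vbi = 0.02585 * 31.0369 = 0.802 V

0.802


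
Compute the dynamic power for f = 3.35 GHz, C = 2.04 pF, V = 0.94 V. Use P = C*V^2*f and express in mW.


Step 1: V^2 = 0.94^2 = 0.8836 V^2
Step 2: P = C*V^2*f = 2.04e-12 F * 0.8836 * 3.35e9 Hz
Step 3: P = 6.0385224e-03 W
Step 4: P = 6.039 mW

6.039


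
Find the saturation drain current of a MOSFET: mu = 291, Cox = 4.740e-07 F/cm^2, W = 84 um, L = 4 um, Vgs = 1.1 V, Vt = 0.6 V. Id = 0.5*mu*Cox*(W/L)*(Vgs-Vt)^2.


Step 1: Overdrive voltage Vov = Vgs - Vt = 1.1 - 0.6 = 0.5 V
Step 2: W/L = 84/4 = 21
Step 3: Id = 0.5 * 291 * 4.740e-07 * 21 * 0.5^2
Step 4: Id = 3.62e-04 A

3.62e-04


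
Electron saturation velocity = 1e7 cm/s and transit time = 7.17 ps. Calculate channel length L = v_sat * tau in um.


Step 1: tau in seconds = 7.17 ps * 1e-12 = 7.1700e-12 s
Step 2: L = v_sat * tau = 1e7 * 7.1700e-12 = 7.1700e-05 cm
Step 3: L in um = 7.1700e-05 * 1e4 = 0.717 um

0.717


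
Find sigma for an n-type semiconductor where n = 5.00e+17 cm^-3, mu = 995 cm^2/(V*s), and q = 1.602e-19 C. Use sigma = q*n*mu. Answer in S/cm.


Step 1: sigma = q * n * mu
Step 2: sigma = 1.602e-19 * 5.00e+17 * 995
Step 3: sigma = 7.970e+01 S/cm

7.970e+01


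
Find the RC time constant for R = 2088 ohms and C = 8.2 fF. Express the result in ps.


Step 1: tau = R * C
Step 2: tau = 2088 * 8.2 fF = 2088 * 8.2e-15 F
Step 3: tau = 1.71216e-11 s = 17.1216 ps

17.1216


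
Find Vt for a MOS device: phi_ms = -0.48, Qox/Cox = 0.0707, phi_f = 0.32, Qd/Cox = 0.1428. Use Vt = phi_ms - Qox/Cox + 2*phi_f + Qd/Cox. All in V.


Step 1: Vt = phi_ms - Qox/Cox + 2*phi_f + Qd/Cox
Step 2: Vt = -0.48 - 0.0707 + 2*0.32 + 0.1428
Step 3: Vt = -0.48 - 0.0707 + 0.64 + 0.1428
Step 4: Vt = 0.2321 V

0.2321


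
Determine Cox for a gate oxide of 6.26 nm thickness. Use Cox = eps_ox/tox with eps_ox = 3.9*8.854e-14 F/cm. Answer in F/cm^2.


Step 1: eps_ox = 3.9 * 8.854e-14 = 3.45306e-13 F/cm
Step 2: tox in cm = 6.26 nm * 1e-7 = 6.2600e-07 cm
Step 3: Cox = 3.45306e-13 / 6.2600e-07 = 5.52e-07 F/cm^2

5.52e-07


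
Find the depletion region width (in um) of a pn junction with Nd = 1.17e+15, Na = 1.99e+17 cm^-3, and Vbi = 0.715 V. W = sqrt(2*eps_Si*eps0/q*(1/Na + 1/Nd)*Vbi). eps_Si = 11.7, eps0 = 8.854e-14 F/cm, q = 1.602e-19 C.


Step 1: 1/Na + 1/Nd = 1/1.99e+17 + 1/1.17e+15 = 8.59726e-16
Step 2: 2*eps*eps0/q = 2*11.7*8.854e-14/1.602e-19 = 1.293281e+07
Step 3: W^2 = 1.293281e+07 * 8.59726e-16 * 0.715 = 7.94985e-09
Step 4: W = sqrt(7.94985e-09) = 8.916e-05 cm = 0.8916 um

0.8916


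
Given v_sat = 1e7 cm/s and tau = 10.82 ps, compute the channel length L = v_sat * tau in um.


Step 1: tau in seconds = 10.82 ps * 1e-12 = 1.0820e-11 s
Step 2: L = v_sat * tau = 1e7 * 1.0820e-11 = 1.0820e-04 cm
Step 3: L in um = 1.0820e-04 * 1e4 = 1.082 um

1.082


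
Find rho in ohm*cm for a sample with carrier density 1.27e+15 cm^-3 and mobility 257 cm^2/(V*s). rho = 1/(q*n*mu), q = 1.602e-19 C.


Step 1: sigma = q * n * mu = 1.602e-19 * 1.27e+15 * 257 = 5.22877e-02 S/cm
Step 2: rho = 1 / sigma = 1 / 5.22877e-02 = 19.12 ohm*cm

19.12


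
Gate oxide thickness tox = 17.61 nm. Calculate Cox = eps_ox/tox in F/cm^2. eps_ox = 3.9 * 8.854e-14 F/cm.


Step 1: eps_ox = 3.9 * 8.854e-14 = 3.45306e-13 F/cm
Step 2: tox in cm = 17.61 nm * 1e-7 = 1.7610e-06 cm
Step 3: Cox = 3.45306e-13 / 1.7610e-06 = 1.96e-07 F/cm^2

1.96e-07


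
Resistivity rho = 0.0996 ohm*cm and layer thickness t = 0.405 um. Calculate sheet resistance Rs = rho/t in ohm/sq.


Step 1: Convert thickness to cm: t = 0.405 um = 4.0500e-05 cm
Step 2: Rs = rho / t = 0.0996 / 4.0500e-05
Step 3: Rs = 2459.3 ohm/sq

2459.3


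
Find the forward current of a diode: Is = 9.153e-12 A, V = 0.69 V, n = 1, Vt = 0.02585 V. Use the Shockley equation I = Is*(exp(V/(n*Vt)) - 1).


Step 1: V/(n*Vt) = 0.69/(1*0.02585) = 26.6925
Step 2: exp(26.6925) = 3.9121e+11
Step 3: I = 9.153e-12 * (3.9121e+11 - 1) = 3.58e+00 A

3.58e+00


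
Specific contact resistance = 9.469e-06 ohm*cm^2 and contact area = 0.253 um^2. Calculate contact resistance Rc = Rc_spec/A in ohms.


Step 1: Convert area to cm^2: 0.253 um^2 = 2.5300e-09 cm^2
Step 2: Rc = Rc_spec / A = 9.469e-06 / 2.5300e-09
Step 3: Rc = 3.74e+03 ohms

3.74e+03


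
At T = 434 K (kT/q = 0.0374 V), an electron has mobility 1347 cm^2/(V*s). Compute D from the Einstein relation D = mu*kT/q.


Step 1: D = mu * (kT/q)
Step 2: D = 1347 * 0.0374
Step 3: D = 50.38 cm^2/s

50.38


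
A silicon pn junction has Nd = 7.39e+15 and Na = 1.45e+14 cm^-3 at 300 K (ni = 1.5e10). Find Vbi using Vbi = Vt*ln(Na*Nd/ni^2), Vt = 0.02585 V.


Step 1: Compute Na*Nd/ni^2 = 1.45e+14 * 7.39e+15 / (1.5e10)^2 = 4.7624e+09
Step 2: ln(4.7624e+09) = 22.2840
Step 3: Vbi = 0.02585 * 22.2840 = 0.576 V

0.576


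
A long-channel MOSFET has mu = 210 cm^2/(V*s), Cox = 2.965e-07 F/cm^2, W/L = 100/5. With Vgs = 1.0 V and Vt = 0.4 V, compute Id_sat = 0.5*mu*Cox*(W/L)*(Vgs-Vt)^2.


Step 1: Overdrive voltage Vov = Vgs - Vt = 1.0 - 0.4 = 0.6 V
Step 2: W/L = 100/5 = 20
Step 3: Id = 0.5 * 210 * 2.965e-07 * 20 * 0.6^2
Step 4: Id = 2.24e-04 A

2.24e-04


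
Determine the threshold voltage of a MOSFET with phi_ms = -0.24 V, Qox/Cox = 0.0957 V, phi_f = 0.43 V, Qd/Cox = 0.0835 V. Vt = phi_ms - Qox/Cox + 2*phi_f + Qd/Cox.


Step 1: Vt = phi_ms - Qox/Cox + 2*phi_f + Qd/Cox
Step 2: Vt = -0.24 - 0.0957 + 2*0.43 + 0.0835
Step 3: Vt = -0.24 - 0.0957 + 0.86 + 0.0835
Step 4: Vt = 0.6078 V

0.6078


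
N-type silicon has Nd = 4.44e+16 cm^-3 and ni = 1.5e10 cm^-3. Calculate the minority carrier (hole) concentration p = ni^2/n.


Step 1: Since Nd >> ni, n ≈ Nd = 4.44e+16 cm^-3
Step 2: p = ni^2 / n = (1.5e10)^2 / 4.44e+16
Step 3: p = 2.25e20 / 4.44e+16 = 5.07e+03 cm^-3

5.07e+03


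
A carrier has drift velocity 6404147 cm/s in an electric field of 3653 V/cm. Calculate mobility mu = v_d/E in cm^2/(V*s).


Step 1: mu = v_d / E
Step 2: mu = 6404147 / 3653
Step 3: mu = 1753.12 cm^2/(V*s)

1753.12


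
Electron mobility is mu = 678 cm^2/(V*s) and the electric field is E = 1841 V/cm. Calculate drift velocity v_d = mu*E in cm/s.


Step 1: v_d = mu * E
Step 2: v_d = 678 * 1841 = 1248198
Step 3: v_d = 1.25e+06 cm/s

1.25e+06


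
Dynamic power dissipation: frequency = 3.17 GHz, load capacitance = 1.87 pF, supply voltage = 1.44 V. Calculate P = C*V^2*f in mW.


Step 1: V^2 = 1.44^2 = 2.0736 V^2
Step 2: P = C*V^2*f = 1.87e-12 F * 2.0736 * 3.17e9 Hz
Step 3: P = 1.229209344e-02 W
Step 4: P = 12.292 mW

12.292


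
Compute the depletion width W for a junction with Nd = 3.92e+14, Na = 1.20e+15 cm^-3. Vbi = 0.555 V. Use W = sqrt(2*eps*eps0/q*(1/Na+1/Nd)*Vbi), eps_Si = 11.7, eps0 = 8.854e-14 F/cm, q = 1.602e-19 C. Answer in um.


Step 1: 1/Na + 1/Nd = 1/1.20e+15 + 1/3.92e+14 = 3.38435e-15
Step 2: 2*eps*eps0/q = 2*11.7*8.854e-14/1.602e-19 = 1.293281e+07
Step 3: W^2 = 1.293281e+07 * 3.38435e-15 * 0.555 = 2.42919e-08
Step 4: W = sqrt(2.42919e-08) = 1.559e-04 cm = 1.559 um

1.559


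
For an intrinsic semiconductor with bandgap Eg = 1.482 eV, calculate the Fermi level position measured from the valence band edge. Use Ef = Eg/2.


Step 1: For an intrinsic semiconductor, the Fermi level sits at midgap.
Step 2: Ef = Eg / 2 = 1.482 / 2 = 0.741 eV

0.741


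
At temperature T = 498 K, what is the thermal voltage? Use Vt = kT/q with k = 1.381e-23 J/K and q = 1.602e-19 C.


Step 1: kT = 1.381e-23 * 498 = 6.87738e-21 J
Step 2: Vt = kT/q = 6.87738e-21 / 1.602e-19
Step 3: Vt = 0.04293 V

0.04293


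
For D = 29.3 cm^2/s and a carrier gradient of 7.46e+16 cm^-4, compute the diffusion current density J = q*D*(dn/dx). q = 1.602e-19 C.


Step 1: J = q * D * (dn/dx)
Step 2: J = 1.602e-19 * 29.3 * 7.46e+16
Step 3: J = 3.50e-01 A/cm^2

3.50e-01


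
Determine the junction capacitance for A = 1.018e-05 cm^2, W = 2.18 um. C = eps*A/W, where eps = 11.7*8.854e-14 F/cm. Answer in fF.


Step 1: eps_Si = 11.7 * 8.854e-14 = 1.035918e-12 F/cm
Step 2: W in cm = 2.18 * 1e-4 = 2.18e-04 cm
Step 3: C = 1.035918e-12 * 1.018e-05 / 2.18e-04 = 4.837452e-14 F
Step 4: C = 48.37 fF

48.37


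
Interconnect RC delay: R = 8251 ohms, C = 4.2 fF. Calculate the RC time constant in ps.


Step 1: tau = R * C
Step 2: tau = 8251 * 4.2 fF = 8251 * 4.2e-15 F
Step 3: tau = 3.46542e-11 s = 34.6542 ps

34.6542


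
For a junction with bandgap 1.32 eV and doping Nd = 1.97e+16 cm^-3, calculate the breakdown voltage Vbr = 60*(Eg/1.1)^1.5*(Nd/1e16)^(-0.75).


Step 1: Eg/1.1 = 1.32/1.1 = 1.200000
Step 2: (Eg/1.1)^1.5 = 1.200000^1.5 = 1.314534
Step 3: (Nd/1e16)^(-0.75) = (1.97)^(-0.75) = 0.601382
Step 4: Vbr = 60 * 1.314534 * 0.601382 = 47.4 V

47.4


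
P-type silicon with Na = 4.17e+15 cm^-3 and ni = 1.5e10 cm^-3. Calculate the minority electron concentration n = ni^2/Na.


Step 1: Majority hole concentration p ≈ Na = 4.17e+15 cm^-3
Step 2: n = ni^2 / Na = (1.5e10)^2 / 4.17e+15
Step 3: n = 5.40e+04 cm^-3

5.40e+04


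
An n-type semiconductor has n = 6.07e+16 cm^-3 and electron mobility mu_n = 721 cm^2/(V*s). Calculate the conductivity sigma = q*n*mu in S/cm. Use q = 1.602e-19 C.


Step 1: sigma = q * n * mu
Step 2: sigma = 1.602e-19 * 6.07e+16 * 721
Step 3: sigma = 7.011e+00 S/cm

7.011e+00


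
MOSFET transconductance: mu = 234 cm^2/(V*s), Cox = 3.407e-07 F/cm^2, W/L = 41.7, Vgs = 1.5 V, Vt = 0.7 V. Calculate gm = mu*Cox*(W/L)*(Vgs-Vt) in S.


Step 1: Vov = Vgs - Vt = 1.5 - 0.7 = 0.8 V
Step 2: gm = mu * Cox * (W/L) * Vov
Step 3: gm = 234 * 3.407e-07 * 41.7 * 0.8 = 2.66e-03 S

2.66e-03


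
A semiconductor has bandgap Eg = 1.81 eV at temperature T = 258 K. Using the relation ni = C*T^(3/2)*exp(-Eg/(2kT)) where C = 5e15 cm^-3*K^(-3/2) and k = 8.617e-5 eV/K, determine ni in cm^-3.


Step 1: Compute kT = 8.617e-5 * 258 = 0.02223186 eV
Step 2: Exponent = -Eg/(2kT) = -1.81/(2*0.02223186) = -40.70735
Step 3: T^(3/2) = 258^1.5 = 4144.09
Step 4: ni = 5e15 * 4144.09 * exp(-40.70735) = 4.34e+01 cm^-3

4.34e+01


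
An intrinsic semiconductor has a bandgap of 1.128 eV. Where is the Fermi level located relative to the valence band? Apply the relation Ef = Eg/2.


Step 1: For an intrinsic semiconductor, the Fermi level sits at midgap.
Step 2: Ef = Eg / 2 = 1.128 / 2 = 0.564 eV

0.564


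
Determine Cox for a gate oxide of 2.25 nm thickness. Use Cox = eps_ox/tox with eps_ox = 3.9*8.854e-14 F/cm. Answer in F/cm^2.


Step 1: eps_ox = 3.9 * 8.854e-14 = 3.45306e-13 F/cm
Step 2: tox in cm = 2.25 nm * 1e-7 = 2.2500e-07 cm
Step 3: Cox = 3.45306e-13 / 2.2500e-07 = 1.53e-06 F/cm^2

1.53e-06


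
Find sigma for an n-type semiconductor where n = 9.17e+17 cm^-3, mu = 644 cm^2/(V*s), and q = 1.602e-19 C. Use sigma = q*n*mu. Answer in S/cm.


Step 1: sigma = q * n * mu
Step 2: sigma = 1.602e-19 * 9.17e+17 * 644
Step 3: sigma = 9.461e+01 S/cm

9.461e+01


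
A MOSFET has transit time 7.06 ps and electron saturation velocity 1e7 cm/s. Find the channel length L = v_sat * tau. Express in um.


Step 1: tau in seconds = 7.06 ps * 1e-12 = 7.0600e-12 s
Step 2: L = v_sat * tau = 1e7 * 7.0600e-12 = 7.0600e-05 cm
Step 3: L in um = 7.0600e-05 * 1e4 = 0.706 um

0.706


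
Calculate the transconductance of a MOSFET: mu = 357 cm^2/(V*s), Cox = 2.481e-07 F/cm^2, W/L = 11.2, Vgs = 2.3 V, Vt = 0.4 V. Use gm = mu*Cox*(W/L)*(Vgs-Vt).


Step 1: Vov = Vgs - Vt = 2.3 - 0.4 = 1.9 V
Step 2: gm = mu * Cox * (W/L) * Vov
Step 3: gm = 357 * 2.481e-07 * 11.2 * 1.9 = 1.88e-03 S

1.88e-03


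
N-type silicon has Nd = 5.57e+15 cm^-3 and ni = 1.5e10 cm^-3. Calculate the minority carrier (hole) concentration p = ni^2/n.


Step 1: Since Nd >> ni, n ≈ Nd = 5.57e+15 cm^-3
Step 2: p = ni^2 / n = (1.5e10)^2 / 5.57e+15
Step 3: p = 2.25e20 / 5.57e+15 = 4.04e+04 cm^-3

4.04e+04


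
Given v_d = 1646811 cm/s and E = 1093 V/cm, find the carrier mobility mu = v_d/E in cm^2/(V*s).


Step 1: mu = v_d / E
Step 2: mu = 1646811 / 1093
Step 3: mu = 1506.69 cm^2/(V*s)

1506.69


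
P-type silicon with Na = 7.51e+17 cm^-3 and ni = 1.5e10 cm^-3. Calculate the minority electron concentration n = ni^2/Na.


Step 1: Majority hole concentration p ≈ Na = 7.51e+17 cm^-3
Step 2: n = ni^2 / Na = (1.5e10)^2 / 7.51e+17
Step 3: n = 3.00e+02 cm^-3

3.00e+02


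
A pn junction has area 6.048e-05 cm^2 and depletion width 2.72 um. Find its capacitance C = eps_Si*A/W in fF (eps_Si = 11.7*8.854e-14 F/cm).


Step 1: eps_Si = 11.7 * 8.854e-14 = 1.035918e-12 F/cm
Step 2: W in cm = 2.72 * 1e-4 = 2.72e-04 cm
Step 3: C = 1.035918e-12 * 6.048e-05 / 2.72e-04 = 2.303394e-13 F
Step 4: C = 230.34 fF

230.34


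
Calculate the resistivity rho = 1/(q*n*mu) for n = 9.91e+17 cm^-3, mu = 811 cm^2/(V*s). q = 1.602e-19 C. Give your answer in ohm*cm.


Step 1: sigma = q * n * mu = 1.602e-19 * 9.91e+17 * 811 = 1.28753e+02 S/cm
Step 2: rho = 1 / sigma = 1 / 1.28753e+02 = 0.007767 ohm*cm

0.007767


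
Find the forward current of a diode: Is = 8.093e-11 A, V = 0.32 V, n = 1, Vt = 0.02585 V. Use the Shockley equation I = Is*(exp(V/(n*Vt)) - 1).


Step 1: V/(n*Vt) = 0.32/(1*0.02585) = 12.3791
Step 2: exp(12.3791) = 2.3778e+05
Step 3: I = 8.093e-11 * (2.3778e+05 - 1) = 1.92e-05 A

1.92e-05


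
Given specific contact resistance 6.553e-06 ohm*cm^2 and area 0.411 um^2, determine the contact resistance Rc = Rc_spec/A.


Step 1: Convert area to cm^2: 0.411 um^2 = 4.1100e-09 cm^2
Step 2: Rc = Rc_spec / A = 6.553e-06 / 4.1100e-09
Step 3: Rc = 1.59e+03 ohms

1.59e+03


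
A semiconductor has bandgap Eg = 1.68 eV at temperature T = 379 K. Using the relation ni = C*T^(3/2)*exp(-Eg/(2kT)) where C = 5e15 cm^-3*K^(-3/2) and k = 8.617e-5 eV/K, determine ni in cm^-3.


Step 1: Compute kT = 8.617e-5 * 379 = 0.03265843 eV
Step 2: Exponent = -Eg/(2kT) = -1.68/(2*0.03265843) = -25.72077
Step 3: T^(3/2) = 379^1.5 = 7378.34
Step 4: ni = 5e15 * 7378.34 * exp(-25.72077) = 2.49e+08 cm^-3

2.49e+08


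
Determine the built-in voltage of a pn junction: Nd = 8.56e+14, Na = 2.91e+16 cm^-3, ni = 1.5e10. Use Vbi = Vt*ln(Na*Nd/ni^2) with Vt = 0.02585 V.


Step 1: Compute Na*Nd/ni^2 = 2.91e+16 * 8.56e+14 / (1.5e10)^2 = 1.1071e+11
Step 2: ln(1.1071e+11) = 25.4302
Step 3: Vbi = 0.02585 * 25.4302 = 0.657 V

0.657


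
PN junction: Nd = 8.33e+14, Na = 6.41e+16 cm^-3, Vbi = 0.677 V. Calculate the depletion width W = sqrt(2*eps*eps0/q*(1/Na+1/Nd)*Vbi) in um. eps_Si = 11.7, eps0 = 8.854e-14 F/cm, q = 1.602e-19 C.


Step 1: 1/Na + 1/Nd = 1/6.41e+16 + 1/8.33e+14 = 1.21608e-15
Step 2: 2*eps*eps0/q = 2*11.7*8.854e-14/1.602e-19 = 1.293281e+07
Step 3: W^2 = 1.293281e+07 * 1.21608e-15 * 0.677 = 1.06474e-08
Step 4: W = sqrt(1.06474e-08) = 1.032e-04 cm = 1.032 um

1.032


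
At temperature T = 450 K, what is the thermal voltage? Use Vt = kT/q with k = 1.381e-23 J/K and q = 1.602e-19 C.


Step 1: kT = 1.381e-23 * 450 = 6.2145e-21 J
Step 2: Vt = kT/q = 6.2145e-21 / 1.602e-19
Step 3: Vt = 0.03879 V

0.03879


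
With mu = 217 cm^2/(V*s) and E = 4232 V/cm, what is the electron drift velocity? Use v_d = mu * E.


Step 1: v_d = mu * E
Step 2: v_d = 217 * 4232 = 918344
Step 3: v_d = 9.18e+05 cm/s

9.18e+05


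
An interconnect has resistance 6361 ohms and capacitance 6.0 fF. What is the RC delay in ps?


Step 1: tau = R * C
Step 2: tau = 6361 * 6.0 fF = 6361 * 6.0e-15 F
Step 3: tau = 3.8166e-11 s = 38.166 ps

38.166


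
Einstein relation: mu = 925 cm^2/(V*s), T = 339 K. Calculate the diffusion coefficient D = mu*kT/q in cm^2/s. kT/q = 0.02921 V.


Step 1: D = mu * (kT/q)
Step 2: D = 925 * 0.02921
Step 3: D = 27.02 cm^2/s

27.02


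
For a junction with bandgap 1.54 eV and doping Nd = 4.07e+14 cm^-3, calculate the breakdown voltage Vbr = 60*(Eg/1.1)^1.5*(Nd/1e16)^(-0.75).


Step 1: Eg/1.1 = 1.54/1.1 = 1.400000
Step 2: (Eg/1.1)^1.5 = 1.400000^1.5 = 1.656502
Step 3: (Nd/1e16)^(-0.75) = (0.0407)^(-0.75) = 11.035809
Step 4: Vbr = 60 * 1.656502 * 11.035809 = 1096.9 V

1096.9


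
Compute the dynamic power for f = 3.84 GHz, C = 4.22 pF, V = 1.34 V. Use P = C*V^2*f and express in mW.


Step 1: V^2 = 1.34^2 = 1.7956 V^2
Step 2: P = C*V^2*f = 4.22e-12 F * 1.7956 * 3.84e9 Hz
Step 3: P = 2.909733888e-02 W
Step 4: P = 29.097 mW

29.097


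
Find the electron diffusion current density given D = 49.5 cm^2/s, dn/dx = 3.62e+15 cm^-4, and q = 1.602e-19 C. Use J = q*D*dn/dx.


Step 1: J = q * D * (dn/dx)
Step 2: J = 1.602e-19 * 49.5 * 3.62e+15
Step 3: J = 2.87e-02 A/cm^2

2.87e-02


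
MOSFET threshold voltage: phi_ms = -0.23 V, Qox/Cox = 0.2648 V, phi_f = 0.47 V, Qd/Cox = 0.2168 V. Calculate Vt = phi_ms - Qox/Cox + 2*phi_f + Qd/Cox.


Step 1: Vt = phi_ms - Qox/Cox + 2*phi_f + Qd/Cox
Step 2: Vt = -0.23 - 0.2648 + 2*0.47 + 0.2168
Step 3: Vt = -0.23 - 0.2648 + 0.94 + 0.2168
Step 4: Vt = 0.662 V

0.662


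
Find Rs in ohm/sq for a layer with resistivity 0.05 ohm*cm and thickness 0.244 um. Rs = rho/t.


Step 1: Convert thickness to cm: t = 0.244 um = 2.4400e-05 cm
Step 2: Rs = rho / t = 0.05 / 2.4400e-05
Step 3: Rs = 2049.2 ohm/sq

2049.2


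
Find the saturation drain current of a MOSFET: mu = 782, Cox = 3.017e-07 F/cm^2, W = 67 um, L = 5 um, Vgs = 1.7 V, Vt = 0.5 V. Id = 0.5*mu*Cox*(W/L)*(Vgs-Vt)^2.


Step 1: Overdrive voltage Vov = Vgs - Vt = 1.7 - 0.5 = 1.2 V
Step 2: W/L = 67/5 = 13.4
Step 3: Id = 0.5 * 782 * 3.017e-07 * 13.4 * 1.2^2
Step 4: Id = 2.28e-03 A

2.28e-03


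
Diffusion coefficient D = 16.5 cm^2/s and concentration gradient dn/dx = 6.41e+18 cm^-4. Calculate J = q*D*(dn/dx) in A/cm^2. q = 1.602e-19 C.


Step 1: J = q * D * (dn/dx)
Step 2: J = 1.602e-19 * 16.5 * 6.41e+18
Step 3: J = 1.69e+01 A/cm^2

1.69e+01


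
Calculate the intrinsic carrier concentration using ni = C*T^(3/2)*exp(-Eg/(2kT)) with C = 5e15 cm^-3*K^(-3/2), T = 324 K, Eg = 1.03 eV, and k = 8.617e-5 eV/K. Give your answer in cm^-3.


Step 1: Compute kT = 8.617e-5 * 324 = 0.02791908 eV
Step 2: Exponent = -Eg/(2kT) = -1.03/(2*0.02791908) = -18.44617
Step 3: T^(3/2) = 324^1.5 = 5832.00
Step 4: ni = 5e15 * 5832.00 * exp(-18.44617) = 2.84e+11 cm^-3

2.84e+11


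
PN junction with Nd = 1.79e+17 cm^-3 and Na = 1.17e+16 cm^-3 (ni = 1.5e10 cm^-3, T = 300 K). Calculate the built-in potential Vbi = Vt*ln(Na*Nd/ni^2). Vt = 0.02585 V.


Step 1: Compute Na*Nd/ni^2 = 1.17e+16 * 1.79e+17 / (1.5e10)^2 = 9.3080e+12
Step 2: ln(9.3080e+12) = 29.8619
Step 3: Vbi = 0.02585 * 29.8619 = 0.772 V

0.772


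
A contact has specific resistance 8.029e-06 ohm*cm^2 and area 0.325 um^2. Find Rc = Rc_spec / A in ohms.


Step 1: Convert area to cm^2: 0.325 um^2 = 3.2500e-09 cm^2
Step 2: Rc = Rc_spec / A = 8.029e-06 / 3.2500e-09
Step 3: Rc = 2.47e+03 ohms

2.47e+03


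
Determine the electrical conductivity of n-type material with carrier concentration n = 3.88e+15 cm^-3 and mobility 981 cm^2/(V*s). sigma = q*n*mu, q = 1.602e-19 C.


Step 1: sigma = q * n * mu
Step 2: sigma = 1.602e-19 * 3.88e+15 * 981
Step 3: sigma = 6.098e-01 S/cm

6.098e-01


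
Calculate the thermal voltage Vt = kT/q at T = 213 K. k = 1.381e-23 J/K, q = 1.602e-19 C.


Step 1: kT = 1.381e-23 * 213 = 2.94153e-21 J
Step 2: Vt = kT/q = 2.94153e-21 / 1.602e-19
Step 3: Vt = 0.01836 V

0.01836


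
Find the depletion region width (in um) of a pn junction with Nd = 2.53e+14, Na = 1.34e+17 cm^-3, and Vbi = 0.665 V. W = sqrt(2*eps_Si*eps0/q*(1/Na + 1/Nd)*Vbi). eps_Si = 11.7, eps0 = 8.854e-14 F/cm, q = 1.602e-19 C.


Step 1: 1/Na + 1/Nd = 1/1.34e+17 + 1/2.53e+14 = 3.96003e-15
Step 2: 2*eps*eps0/q = 2*11.7*8.854e-14/1.602e-19 = 1.293281e+07
Step 3: W^2 = 1.293281e+07 * 3.96003e-15 * 0.665 = 3.40575e-08
Step 4: W = sqrt(3.40575e-08) = 1.845e-04 cm = 1.845 um

1.845


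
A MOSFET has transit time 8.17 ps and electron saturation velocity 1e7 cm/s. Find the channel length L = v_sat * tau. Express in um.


Step 1: tau in seconds = 8.17 ps * 1e-12 = 8.1700e-12 s
Step 2: L = v_sat * tau = 1e7 * 8.1700e-12 = 8.1700e-05 cm
Step 3: L in um = 8.1700e-05 * 1e4 = 0.817 um

0.817


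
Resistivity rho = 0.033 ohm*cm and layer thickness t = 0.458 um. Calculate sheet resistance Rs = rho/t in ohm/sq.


Step 1: Convert thickness to cm: t = 0.458 um = 4.5800e-05 cm
Step 2: Rs = rho / t = 0.033 / 4.5800e-05
Step 3: Rs = 720.5 ohm/sq

720.5


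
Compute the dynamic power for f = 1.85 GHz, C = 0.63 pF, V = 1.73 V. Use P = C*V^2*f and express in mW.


Step 1: V^2 = 1.73^2 = 2.9929 V^2
Step 2: P = C*V^2*f = 0.63e-12 F * 2.9929 * 1.85e9 Hz
Step 3: P = 3.48822495e-03 W
Step 4: P = 3.488 mW

3.488


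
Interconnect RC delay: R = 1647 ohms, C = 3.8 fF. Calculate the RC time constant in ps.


Step 1: tau = R * C
Step 2: tau = 1647 * 3.8 fF = 1647 * 3.8e-15 F
Step 3: tau = 6.2586e-12 s = 6.2586 ps

6.2586


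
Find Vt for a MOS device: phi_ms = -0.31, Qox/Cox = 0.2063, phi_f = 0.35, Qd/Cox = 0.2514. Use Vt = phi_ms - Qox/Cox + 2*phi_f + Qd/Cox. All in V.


Step 1: Vt = phi_ms - Qox/Cox + 2*phi_f + Qd/Cox
Step 2: Vt = -0.31 - 0.2063 + 2*0.35 + 0.2514
Step 3: Vt = -0.31 - 0.2063 + 0.7 + 0.2514
Step 4: Vt = 0.4351 V

0.4351


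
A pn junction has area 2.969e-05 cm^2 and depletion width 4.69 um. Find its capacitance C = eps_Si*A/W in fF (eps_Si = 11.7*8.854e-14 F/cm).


Step 1: eps_Si = 11.7 * 8.854e-14 = 1.035918e-12 F/cm
Step 2: W in cm = 4.69 * 1e-4 = 4.69e-04 cm
Step 3: C = 1.035918e-12 * 2.969e-05 / 4.69e-04 = 6.557869e-14 F
Step 4: C = 65.58 fF

65.58


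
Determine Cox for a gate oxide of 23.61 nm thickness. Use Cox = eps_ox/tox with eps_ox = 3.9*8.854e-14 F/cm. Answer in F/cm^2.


Step 1: eps_ox = 3.9 * 8.854e-14 = 3.45306e-13 F/cm
Step 2: tox in cm = 23.61 nm * 1e-7 = 2.3610e-06 cm
Step 3: Cox = 3.45306e-13 / 2.3610e-06 = 1.46e-07 F/cm^2

1.46e-07


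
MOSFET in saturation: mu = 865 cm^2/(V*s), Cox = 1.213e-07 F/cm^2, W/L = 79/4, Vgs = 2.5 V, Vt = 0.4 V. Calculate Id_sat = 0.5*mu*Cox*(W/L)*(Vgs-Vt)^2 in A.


Step 1: Overdrive voltage Vov = Vgs - Vt = 2.5 - 0.4 = 2.1 V
Step 2: W/L = 79/4 = 19.75
Step 3: Id = 0.5 * 865 * 1.213e-07 * 19.75 * 2.1^2
Step 4: Id = 4.57e-03 A

4.57e-03


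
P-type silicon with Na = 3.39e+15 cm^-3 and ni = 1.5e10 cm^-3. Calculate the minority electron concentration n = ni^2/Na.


Step 1: Majority hole concentration p ≈ Na = 3.39e+15 cm^-3
Step 2: n = ni^2 / Na = (1.5e10)^2 / 3.39e+15
Step 3: n = 6.64e+04 cm^-3

6.64e+04


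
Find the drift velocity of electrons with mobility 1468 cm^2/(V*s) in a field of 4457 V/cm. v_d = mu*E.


Step 1: v_d = mu * E
Step 2: v_d = 1468 * 4457 = 6542876
Step 3: v_d = 6.54e+06 cm/s

6.54e+06


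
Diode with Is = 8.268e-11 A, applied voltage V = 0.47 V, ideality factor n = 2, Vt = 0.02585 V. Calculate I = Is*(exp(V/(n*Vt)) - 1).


Step 1: V/(n*Vt) = 0.47/(2*0.02585) = 9.0909
Step 2: exp(9.0909) = 8.8742e+03
Step 3: I = 8.268e-11 * (8.8742e+03 - 1) = 7.34e-07 A

7.34e-07


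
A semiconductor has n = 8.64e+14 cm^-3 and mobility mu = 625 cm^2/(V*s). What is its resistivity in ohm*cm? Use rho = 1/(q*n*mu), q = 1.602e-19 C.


Step 1: sigma = q * n * mu = 1.602e-19 * 8.64e+14 * 625 = 8.65080e-02 S/cm
Step 2: rho = 1 / sigma = 1 / 8.65080e-02 = 11.56 ohm*cm

11.56


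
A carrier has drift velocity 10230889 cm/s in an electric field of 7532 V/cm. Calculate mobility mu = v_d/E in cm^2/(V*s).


Step 1: mu = v_d / E
Step 2: mu = 10230889 / 7532
Step 3: mu = 1358.32 cm^2/(V*s)

1358.32


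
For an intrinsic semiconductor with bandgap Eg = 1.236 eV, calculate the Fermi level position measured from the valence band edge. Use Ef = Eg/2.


Step 1: For an intrinsic semiconductor, the Fermi level sits at midgap.
Step 2: Ef = Eg / 2 = 1.236 / 2 = 0.618 eV

0.618


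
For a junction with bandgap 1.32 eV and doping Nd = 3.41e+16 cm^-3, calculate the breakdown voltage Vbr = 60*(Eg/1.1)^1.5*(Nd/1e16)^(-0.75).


Step 1: Eg/1.1 = 1.32/1.1 = 1.200000
Step 2: (Eg/1.1)^1.5 = 1.200000^1.5 = 1.314534
Step 3: (Nd/1e16)^(-0.75) = (3.41)^(-0.75) = 0.398505
Step 4: Vbr = 60 * 1.314534 * 0.398505 = 31.4 V

31.4


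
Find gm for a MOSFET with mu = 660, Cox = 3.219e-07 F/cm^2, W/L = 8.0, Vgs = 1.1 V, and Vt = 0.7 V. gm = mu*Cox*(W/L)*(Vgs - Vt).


Step 1: Vov = Vgs - Vt = 1.1 - 0.7 = 0.4 V
Step 2: gm = mu * Cox * (W/L) * Vov
Step 3: gm = 660 * 3.219e-07 * 8.0 * 0.4 = 6.80e-04 S

6.80e-04


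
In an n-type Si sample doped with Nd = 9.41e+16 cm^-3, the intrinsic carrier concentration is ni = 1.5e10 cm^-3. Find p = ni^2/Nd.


Step 1: Since Nd >> ni, n ≈ Nd = 9.41e+16 cm^-3
Step 2: p = ni^2 / n = (1.5e10)^2 / 9.41e+16
Step 3: p = 2.25e20 / 9.41e+16 = 2.39e+03 cm^-3

2.39e+03


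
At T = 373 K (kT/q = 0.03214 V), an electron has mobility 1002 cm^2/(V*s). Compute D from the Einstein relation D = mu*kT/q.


Step 1: D = mu * (kT/q)
Step 2: D = 1002 * 0.03214
Step 3: D = 32.2 cm^2/s

32.2


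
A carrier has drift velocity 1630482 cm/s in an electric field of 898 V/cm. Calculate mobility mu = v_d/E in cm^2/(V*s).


Step 1: mu = v_d / E
Step 2: mu = 1630482 / 898
Step 3: mu = 1815.68 cm^2/(V*s)

1815.68


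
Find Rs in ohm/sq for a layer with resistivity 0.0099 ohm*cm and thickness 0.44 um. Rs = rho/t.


Step 1: Convert thickness to cm: t = 0.44 um = 4.4000e-05 cm
Step 2: Rs = rho / t = 0.0099 / 4.4000e-05
Step 3: Rs = 225.0 ohm/sq

225.0


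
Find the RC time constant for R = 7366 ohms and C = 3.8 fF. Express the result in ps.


Step 1: tau = R * C
Step 2: tau = 7366 * 3.8 fF = 7366 * 3.8e-15 F
Step 3: tau = 2.79908e-11 s = 27.9908 ps

27.9908


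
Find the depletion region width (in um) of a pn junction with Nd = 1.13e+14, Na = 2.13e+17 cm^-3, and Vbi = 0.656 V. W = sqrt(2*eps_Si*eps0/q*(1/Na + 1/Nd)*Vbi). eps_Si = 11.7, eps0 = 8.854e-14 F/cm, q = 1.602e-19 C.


Step 1: 1/Na + 1/Nd = 1/2.13e+17 + 1/1.13e+14 = 8.85425e-15
Step 2: 2*eps*eps0/q = 2*11.7*8.854e-14/1.602e-19 = 1.293281e+07
Step 3: W^2 = 1.293281e+07 * 8.85425e-15 * 0.656 = 7.51188e-08
Step 4: W = sqrt(7.51188e-08) = 2.741e-04 cm = 2.741 um

2.741


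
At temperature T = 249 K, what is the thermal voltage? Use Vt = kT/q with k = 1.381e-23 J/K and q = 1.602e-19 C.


Step 1: kT = 1.381e-23 * 249 = 3.43869e-21 J
Step 2: Vt = kT/q = 3.43869e-21 / 1.602e-19
Step 3: Vt = 0.02146 V

0.02146


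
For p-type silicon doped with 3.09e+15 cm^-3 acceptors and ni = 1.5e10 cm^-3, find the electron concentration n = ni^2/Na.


Step 1: Majority hole concentration p ≈ Na = 3.09e+15 cm^-3
Step 2: n = ni^2 / Na = (1.5e10)^2 / 3.09e+15
Step 3: n = 7.28e+04 cm^-3

7.28e+04


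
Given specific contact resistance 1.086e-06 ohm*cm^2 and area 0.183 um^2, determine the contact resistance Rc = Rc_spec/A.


Step 1: Convert area to cm^2: 0.183 um^2 = 1.8300e-09 cm^2
Step 2: Rc = Rc_spec / A = 1.086e-06 / 1.8300e-09
Step 3: Rc = 5.93e+02 ohms

5.93e+02


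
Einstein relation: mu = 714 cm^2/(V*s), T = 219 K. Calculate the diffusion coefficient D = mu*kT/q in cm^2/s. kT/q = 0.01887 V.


Step 1: D = mu * (kT/q)
Step 2: D = 714 * 0.01887
Step 3: D = 13.47 cm^2/s

13.47


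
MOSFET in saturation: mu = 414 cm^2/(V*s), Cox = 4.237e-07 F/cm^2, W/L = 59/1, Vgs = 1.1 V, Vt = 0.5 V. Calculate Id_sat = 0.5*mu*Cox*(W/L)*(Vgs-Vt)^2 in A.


Step 1: Overdrive voltage Vov = Vgs - Vt = 1.1 - 0.5 = 0.6 V
Step 2: W/L = 59/1 = 59
Step 3: Id = 0.5 * 414 * 4.237e-07 * 59 * 0.6^2
Step 4: Id = 1.86e-03 A

1.86e-03


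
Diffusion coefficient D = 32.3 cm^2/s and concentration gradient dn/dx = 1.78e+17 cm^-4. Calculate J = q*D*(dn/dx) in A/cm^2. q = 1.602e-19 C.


Step 1: J = q * D * (dn/dx)
Step 2: J = 1.602e-19 * 32.3 * 1.78e+17
Step 3: J = 9.21e-01 A/cm^2

9.21e-01


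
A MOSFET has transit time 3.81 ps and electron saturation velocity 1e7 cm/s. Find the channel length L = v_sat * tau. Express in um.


Step 1: tau in seconds = 3.81 ps * 1e-12 = 3.8100e-12 s
Step 2: L = v_sat * tau = 1e7 * 3.8100e-12 = 3.8100e-05 cm
Step 3: L in um = 3.8100e-05 * 1e4 = 0.381 um

0.381


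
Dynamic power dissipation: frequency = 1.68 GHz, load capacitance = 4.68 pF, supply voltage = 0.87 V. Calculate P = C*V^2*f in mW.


Step 1: V^2 = 0.87^2 = 0.7569 V^2
Step 2: P = C*V^2*f = 4.68e-12 F * 0.7569 * 1.68e9 Hz
Step 3: P = 5.95105056e-03 W
Step 4: P = 5.951 mW

5.951


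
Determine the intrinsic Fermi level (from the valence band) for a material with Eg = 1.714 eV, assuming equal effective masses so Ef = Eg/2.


Step 1: For an intrinsic semiconductor, the Fermi level sits at midgap.
Step 2: Ef = Eg / 2 = 1.714 / 2 = 0.857 eV

0.857


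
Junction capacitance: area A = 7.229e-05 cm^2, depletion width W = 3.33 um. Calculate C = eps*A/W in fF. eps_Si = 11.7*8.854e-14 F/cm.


Step 1: eps_Si = 11.7 * 8.854e-14 = 1.035918e-12 F/cm
Step 2: W in cm = 3.33 * 1e-4 = 3.33e-04 cm
Step 3: C = 1.035918e-12 * 7.229e-05 / 3.33e-04 = 2.248844e-13 F
Step 4: C = 224.88 fF

224.88


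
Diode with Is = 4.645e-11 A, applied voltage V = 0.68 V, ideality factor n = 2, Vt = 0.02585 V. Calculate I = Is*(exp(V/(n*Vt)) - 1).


Step 1: V/(n*Vt) = 0.68/(2*0.02585) = 13.1528
Step 2: exp(13.1528) = 5.1545e+05
Step 3: I = 4.645e-11 * (5.1545e+05 - 1) = 2.39e-05 A

2.39e-05


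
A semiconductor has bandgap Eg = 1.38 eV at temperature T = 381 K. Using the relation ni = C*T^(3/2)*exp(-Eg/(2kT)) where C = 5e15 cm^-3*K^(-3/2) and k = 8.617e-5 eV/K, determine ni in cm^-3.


Step 1: Compute kT = 8.617e-5 * 381 = 0.03283077 eV
Step 2: Exponent = -Eg/(2kT) = -1.38/(2*0.03283077) = -21.01687
Step 3: T^(3/2) = 381^1.5 = 7436.82
Step 4: ni = 5e15 * 7436.82 * exp(-21.01687) = 2.77e+10 cm^-3

2.77e+10


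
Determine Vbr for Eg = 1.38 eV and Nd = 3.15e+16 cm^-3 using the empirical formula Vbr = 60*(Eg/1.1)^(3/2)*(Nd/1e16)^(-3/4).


Step 1: Eg/1.1 = 1.38/1.1 = 1.254545
Step 2: (Eg/1.1)^1.5 = 1.254545^1.5 = 1.405172
Step 3: (Nd/1e16)^(-0.75) = (3.15)^(-0.75) = 0.422929
Step 4: Vbr = 60 * 1.405172 * 0.422929 = 35.7 V

35.7


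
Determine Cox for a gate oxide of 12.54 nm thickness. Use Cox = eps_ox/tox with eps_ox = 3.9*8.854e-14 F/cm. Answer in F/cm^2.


Step 1: eps_ox = 3.9 * 8.854e-14 = 3.45306e-13 F/cm
Step 2: tox in cm = 12.54 nm * 1e-7 = 1.2540e-06 cm
Step 3: Cox = 3.45306e-13 / 1.2540e-06 = 2.75e-07 F/cm^2

2.75e-07


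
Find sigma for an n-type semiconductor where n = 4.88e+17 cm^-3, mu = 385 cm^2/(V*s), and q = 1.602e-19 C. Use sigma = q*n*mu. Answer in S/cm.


Step 1: sigma = q * n * mu
Step 2: sigma = 1.602e-19 * 4.88e+17 * 385
Step 3: sigma = 3.010e+01 S/cm

3.010e+01


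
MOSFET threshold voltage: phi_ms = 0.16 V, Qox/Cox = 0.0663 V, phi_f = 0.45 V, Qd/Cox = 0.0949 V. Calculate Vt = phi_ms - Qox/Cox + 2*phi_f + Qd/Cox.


Step 1: Vt = phi_ms - Qox/Cox + 2*phi_f + Qd/Cox
Step 2: Vt = 0.16 - 0.0663 + 2*0.45 + 0.0949
Step 3: Vt = 0.16 - 0.0663 + 0.9 + 0.0949
Step 4: Vt = 1.0886 V

1.0886


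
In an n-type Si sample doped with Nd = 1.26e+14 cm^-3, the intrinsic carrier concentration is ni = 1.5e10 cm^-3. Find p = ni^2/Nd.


Step 1: Since Nd >> ni, n ≈ Nd = 1.26e+14 cm^-3
Step 2: p = ni^2 / n = (1.5e10)^2 / 1.26e+14
Step 3: p = 2.25e20 / 1.26e+14 = 1.79e+06 cm^-3

1.79e+06


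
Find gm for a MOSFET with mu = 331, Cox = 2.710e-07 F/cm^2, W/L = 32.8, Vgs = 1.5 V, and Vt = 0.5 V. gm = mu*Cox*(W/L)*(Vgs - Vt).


Step 1: Vov = Vgs - Vt = 1.5 - 0.5 = 1.0 V
Step 2: gm = mu * Cox * (W/L) * Vov
Step 3: gm = 331 * 2.710e-07 * 32.8 * 1.0 = 2.94e-03 S

2.94e-03


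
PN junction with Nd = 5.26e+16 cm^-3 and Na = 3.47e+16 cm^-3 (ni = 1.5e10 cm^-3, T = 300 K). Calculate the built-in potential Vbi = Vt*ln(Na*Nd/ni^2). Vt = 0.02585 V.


Step 1: Compute Na*Nd/ni^2 = 3.47e+16 * 5.26e+16 / (1.5e10)^2 = 8.1121e+12
Step 2: ln(8.1121e+12) = 29.7244
Step 3: Vbi = 0.02585 * 29.7244 = 0.768 V

0.768


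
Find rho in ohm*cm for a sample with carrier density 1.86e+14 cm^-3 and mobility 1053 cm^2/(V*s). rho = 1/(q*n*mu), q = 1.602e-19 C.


Step 1: sigma = q * n * mu = 1.602e-19 * 1.86e+14 * 1053 = 3.13765e-02 S/cm
Step 2: rho = 1 / sigma = 1 / 3.13765e-02 = 31.87 ohm*cm

31.87


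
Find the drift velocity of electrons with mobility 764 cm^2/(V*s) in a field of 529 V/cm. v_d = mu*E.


Step 1: v_d = mu * E
Step 2: v_d = 764 * 529 = 404156
Step 3: v_d = 4.04e+05 cm/s

4.04e+05


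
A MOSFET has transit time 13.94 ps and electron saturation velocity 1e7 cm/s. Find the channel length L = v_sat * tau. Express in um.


Step 1: tau in seconds = 13.94 ps * 1e-12 = 1.3940e-11 s
Step 2: L = v_sat * tau = 1e7 * 1.3940e-11 = 1.3940e-04 cm
Step 3: L in um = 1.3940e-04 * 1e4 = 1.394 um

1.394


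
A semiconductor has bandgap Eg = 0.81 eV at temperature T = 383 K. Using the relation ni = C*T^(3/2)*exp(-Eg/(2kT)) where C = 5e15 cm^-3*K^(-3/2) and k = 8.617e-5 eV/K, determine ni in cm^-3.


Step 1: Compute kT = 8.617e-5 * 383 = 0.03300311 eV
Step 2: Exponent = -Eg/(2kT) = -0.81/(2*0.03300311) = -12.27157
Step 3: T^(3/2) = 383^1.5 = 7495.46
Step 4: ni = 5e15 * 7495.46 * exp(-12.27157) = 1.76e+14 cm^-3

1.76e+14


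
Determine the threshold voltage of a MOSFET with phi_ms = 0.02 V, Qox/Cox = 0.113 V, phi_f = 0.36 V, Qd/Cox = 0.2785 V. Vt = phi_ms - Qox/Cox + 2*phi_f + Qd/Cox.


Step 1: Vt = phi_ms - Qox/Cox + 2*phi_f + Qd/Cox
Step 2: Vt = 0.02 - 0.113 + 2*0.36 + 0.2785
Step 3: Vt = 0.02 - 0.113 + 0.72 + 0.2785
Step 4: Vt = 0.9055 V

0.9055


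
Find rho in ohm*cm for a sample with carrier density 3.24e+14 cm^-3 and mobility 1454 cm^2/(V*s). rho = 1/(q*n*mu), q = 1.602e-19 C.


Step 1: sigma = q * n * mu = 1.602e-19 * 3.24e+14 * 1454 = 7.54696e-02 S/cm
Step 2: rho = 1 / sigma = 1 / 7.54696e-02 = 13.25 ohm*cm

13.25


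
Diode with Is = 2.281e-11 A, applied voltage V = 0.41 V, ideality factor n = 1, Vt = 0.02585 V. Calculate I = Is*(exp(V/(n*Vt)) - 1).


Step 1: V/(n*Vt) = 0.41/(1*0.02585) = 15.8607
Step 2: exp(15.8607) = 7.7306e+06
Step 3: I = 2.281e-11 * (7.7306e+06 - 1) = 1.76e-04 A

1.76e-04


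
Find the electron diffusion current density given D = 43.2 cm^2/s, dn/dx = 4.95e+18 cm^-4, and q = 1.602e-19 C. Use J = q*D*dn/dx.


Step 1: J = q * D * (dn/dx)
Step 2: J = 1.602e-19 * 43.2 * 4.95e+18
Step 3: J = 3.43e+01 A/cm^2

3.43e+01


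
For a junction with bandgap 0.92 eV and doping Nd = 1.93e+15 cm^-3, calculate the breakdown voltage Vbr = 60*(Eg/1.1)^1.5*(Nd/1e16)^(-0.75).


Step 1: Eg/1.1 = 0.92/1.1 = 0.836364
Step 2: (Eg/1.1)^1.5 = 0.836364^1.5 = 0.764879
Step 3: (Nd/1e16)^(-0.75) = (0.193)^(-0.75) = 3.434251
Step 4: Vbr = 60 * 0.764879 * 3.434251 = 157.6 V

157.6


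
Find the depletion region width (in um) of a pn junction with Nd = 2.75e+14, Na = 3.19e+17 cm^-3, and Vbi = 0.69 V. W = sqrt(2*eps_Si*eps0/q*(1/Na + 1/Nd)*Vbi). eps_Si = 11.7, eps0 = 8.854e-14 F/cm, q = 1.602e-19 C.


Step 1: 1/Na + 1/Nd = 1/3.19e+17 + 1/2.75e+14 = 3.63950e-15
Step 2: 2*eps*eps0/q = 2*11.7*8.854e-14/1.602e-19 = 1.293281e+07
Step 3: W^2 = 1.293281e+07 * 3.63950e-15 * 0.69 = 3.24776e-08
Step 4: W = sqrt(3.24776e-08) = 1.802e-04 cm = 1.802 um

1.802


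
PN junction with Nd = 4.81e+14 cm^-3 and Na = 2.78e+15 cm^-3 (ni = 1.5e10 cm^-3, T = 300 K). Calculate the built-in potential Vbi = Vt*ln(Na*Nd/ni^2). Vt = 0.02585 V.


Step 1: Compute Na*Nd/ni^2 = 2.78e+15 * 4.81e+14 / (1.5e10)^2 = 5.9430e+09
Step 2: ln(5.9430e+09) = 22.5055
Step 3: Vbi = 0.02585 * 22.5055 = 0.582 V

0.582


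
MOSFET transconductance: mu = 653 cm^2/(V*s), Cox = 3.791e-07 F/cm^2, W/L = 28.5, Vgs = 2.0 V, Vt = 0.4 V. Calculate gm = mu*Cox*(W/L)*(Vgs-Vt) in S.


Step 1: Vov = Vgs - Vt = 2.0 - 0.4 = 1.6 V
Step 2: gm = mu * Cox * (W/L) * Vov
Step 3: gm = 653 * 3.791e-07 * 28.5 * 1.6 = 1.13e-02 S

1.13e-02


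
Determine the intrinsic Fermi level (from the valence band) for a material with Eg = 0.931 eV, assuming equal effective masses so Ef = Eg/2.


Step 1: For an intrinsic semiconductor, the Fermi level sits at midgap.
Step 2: Ef = Eg / 2 = 0.931 / 2 = 0.4655 eV

0.4655


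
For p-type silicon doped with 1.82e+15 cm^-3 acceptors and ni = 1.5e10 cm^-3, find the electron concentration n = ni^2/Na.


Step 1: Majority hole concentration p ≈ Na = 1.82e+15 cm^-3
Step 2: n = ni^2 / Na = (1.5e10)^2 / 1.82e+15
Step 3: n = 1.24e+05 cm^-3

1.24e+05


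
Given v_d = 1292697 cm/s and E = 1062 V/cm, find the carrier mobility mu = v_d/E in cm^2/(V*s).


Step 1: mu = v_d / E
Step 2: mu = 1292697 / 1062
Step 3: mu = 1217.23 cm^2/(V*s)

1217.23


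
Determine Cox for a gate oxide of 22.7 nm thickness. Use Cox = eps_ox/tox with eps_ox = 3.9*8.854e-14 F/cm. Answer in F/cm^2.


Step 1: eps_ox = 3.9 * 8.854e-14 = 3.45306e-13 F/cm
Step 2: tox in cm = 22.7 nm * 1e-7 = 2.2700e-06 cm
Step 3: Cox = 3.45306e-13 / 2.2700e-06 = 1.52e-07 F/cm^2

1.52e-07
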